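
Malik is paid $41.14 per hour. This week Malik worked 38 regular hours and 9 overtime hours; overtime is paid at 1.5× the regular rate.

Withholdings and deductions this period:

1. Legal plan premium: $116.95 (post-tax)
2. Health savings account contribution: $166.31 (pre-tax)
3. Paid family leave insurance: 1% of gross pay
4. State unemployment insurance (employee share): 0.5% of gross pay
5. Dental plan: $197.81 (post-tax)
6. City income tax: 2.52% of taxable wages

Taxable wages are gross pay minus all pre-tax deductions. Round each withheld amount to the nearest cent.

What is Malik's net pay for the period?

Regular pay: 38 × $41.14 = $1,563.32
Overtime pay: 9 × $41.14 × 1.5 = $555.39
Gross pay = $1,563.32 + $555.39 = $2,118.71
Health savings account contribution: $166.31
Taxable wages = $2,118.71 − $166.31 = $1,952.40
City income tax: $1,952.40 × 0.0252 = $49.20
Paid family leave insurance: $2,118.71 × 0.01 = $21.19
State unemployment insurance (employee share): $2,118.71 × 0.005 = $10.59
Dental plan: $197.81
Legal plan premium: $116.95
Total deductions = $166.31 + $49.20 + $21.19 + $10.59 + $197.81 + $116.95 = $562.05
Net pay = $2,118.71 − $562.05 = $1,556.66

$1,556.66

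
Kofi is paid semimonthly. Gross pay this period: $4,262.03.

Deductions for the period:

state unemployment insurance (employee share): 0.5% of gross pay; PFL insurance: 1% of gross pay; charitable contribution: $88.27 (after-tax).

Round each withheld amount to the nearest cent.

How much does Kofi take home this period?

State unemployment insurance (employee share): $4,262.03 × 0.005 = $21.31
PFL insurance: $4,262.03 × 0.01 = $42.62
Charitable contribution: $88.27
Total deductions = $21.31 + $42.62 + $88.27 = $152.20
Net pay = $4,262.03 − $152.20 = $4,109.83

$4,109.83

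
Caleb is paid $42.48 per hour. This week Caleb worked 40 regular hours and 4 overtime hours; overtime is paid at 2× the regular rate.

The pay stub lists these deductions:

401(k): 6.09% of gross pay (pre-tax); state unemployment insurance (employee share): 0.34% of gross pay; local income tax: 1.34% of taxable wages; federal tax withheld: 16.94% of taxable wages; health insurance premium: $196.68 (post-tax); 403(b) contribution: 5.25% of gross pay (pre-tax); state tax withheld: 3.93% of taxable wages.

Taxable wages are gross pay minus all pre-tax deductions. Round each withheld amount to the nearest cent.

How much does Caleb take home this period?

$1202.69

Regular pay: 40 × $42.48 = $1699.20
Overtime pay: 4 × $42.48 × 2 = $339.84
Gross pay = $1699.20 + $339.84 = $2039.04
403(b) contribution: $2039.04 × 0.0525 = $107.05
401(k): $2039.04 × 0.0609 = $124.18
Pre-tax total = $107.05 + $124.18 = $231.23
Taxable wages = $2039.04 − $231.23 = $1807.81
State tax withheld: $1807.81 × 0.0393 = $71.05
Federal tax withheld: $1807.81 × 0.1694 = $306.24
Local income tax: $1807.81 × 0.0134 = $24.22
State unemployment insurance (employee share): $2039.04 × 0.0034 = $6.93
Health insurance premium: $196.68
Total deductions = $107.05 + $124.18 + $71.05 + $306.24 + $24.22 + $6.93 + $196.68 = $836.35
Net pay = $2039.04 − $836.35 = $1202.69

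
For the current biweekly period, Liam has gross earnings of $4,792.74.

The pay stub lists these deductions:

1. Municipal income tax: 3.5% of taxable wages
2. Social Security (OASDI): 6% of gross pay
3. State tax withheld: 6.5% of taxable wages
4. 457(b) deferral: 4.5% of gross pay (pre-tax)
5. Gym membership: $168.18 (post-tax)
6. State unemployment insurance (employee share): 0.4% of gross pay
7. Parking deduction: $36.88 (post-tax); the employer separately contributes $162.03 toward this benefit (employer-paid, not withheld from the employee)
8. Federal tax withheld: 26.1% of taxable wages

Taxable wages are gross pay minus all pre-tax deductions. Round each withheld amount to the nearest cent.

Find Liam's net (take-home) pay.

457(b) deferral: $4,792.74 × 0.045 = $215.67
Taxable wages = $4,792.74 − $215.67 = $4,577.07
Federal tax withheld: $4,577.07 × 0.261 = $1,194.62
Municipal income tax: $4,577.07 × 0.035 = $160.20
State tax withheld: $4,577.07 × 0.065 = $297.51
Social Security (OASDI): $4,792.74 × 0.06 = $287.56
State unemployment insurance (employee share): $4,792.74 × 0.004 = $19.17
Gym membership: $168.18
Parking deduction: $36.88
(Employer's $162.03 toward parking deduction is not withheld from the employee.)
Total deductions = $215.67 + $1,194.62 + $160.20 + $297.51 + $287.56 + $19.17 + $168.18 + $36.88 = $2,379.79
Net pay = $4,792.74 − $2,379.79 = $2,412.95

$2,412.95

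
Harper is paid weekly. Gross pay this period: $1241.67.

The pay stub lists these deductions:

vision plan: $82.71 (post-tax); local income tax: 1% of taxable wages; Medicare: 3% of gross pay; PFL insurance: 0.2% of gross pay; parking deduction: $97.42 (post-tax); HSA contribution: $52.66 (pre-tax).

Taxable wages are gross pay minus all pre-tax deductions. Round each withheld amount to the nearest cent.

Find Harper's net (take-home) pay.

$957.26

HSA contribution: $52.66
Taxable wages = $1241.67 − $52.66 = $1189.01
Local income tax: $1189.01 × 0.01 = $11.89
PFL insurance: $1241.67 × 0.002 = $2.48
Medicare: $1241.67 × 0.03 = $37.25
Parking deduction: $97.42
Vision plan: $82.71
Total deductions = $52.66 + $11.89 + $2.48 + $37.25 + $97.42 + $82.71 = $284.41
Net pay = $1241.67 − $284.41 = $957.26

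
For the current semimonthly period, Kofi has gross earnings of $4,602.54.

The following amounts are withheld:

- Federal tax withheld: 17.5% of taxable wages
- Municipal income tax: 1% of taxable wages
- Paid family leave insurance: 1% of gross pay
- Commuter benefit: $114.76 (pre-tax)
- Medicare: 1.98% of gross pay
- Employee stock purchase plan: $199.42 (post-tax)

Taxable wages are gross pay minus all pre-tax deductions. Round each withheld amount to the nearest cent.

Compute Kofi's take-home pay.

$3,320.96

Commuter benefit: $114.76
Taxable wages = $4,602.54 − $114.76 = $4,487.78
Municipal income tax: $4,487.78 × 0.01 = $44.88
Federal tax withheld: $4,487.78 × 0.175 = $785.36
Medicare: $4,602.54 × 0.0198 = $91.13
Paid family leave insurance: $4,602.54 × 0.01 = $46.03
Employee stock purchase plan: $199.42
Total deductions = $114.76 + $44.88 + $785.36 + $91.13 + $46.03 + $199.42 = $1,281.58
Net pay = $4,602.54 − $1,281.58 = $3,320.96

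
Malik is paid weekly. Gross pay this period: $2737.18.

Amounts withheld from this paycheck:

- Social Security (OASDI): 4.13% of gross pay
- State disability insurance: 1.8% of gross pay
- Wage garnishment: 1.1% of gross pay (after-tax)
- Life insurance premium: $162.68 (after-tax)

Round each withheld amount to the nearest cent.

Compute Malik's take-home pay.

Social Security (OASDI): $2737.18 × 0.0413 = $113.05
State disability insurance: $2737.18 × 0.018 = $49.27
Life insurance premium: $162.68
Wage garnishment: $2737.18 × 0.011 = $30.11
Total deductions = $113.05 + $49.27 + $162.68 + $30.11 = $355.11
Net pay = $2737.18 − $355.11 = $2382.07

$2382.07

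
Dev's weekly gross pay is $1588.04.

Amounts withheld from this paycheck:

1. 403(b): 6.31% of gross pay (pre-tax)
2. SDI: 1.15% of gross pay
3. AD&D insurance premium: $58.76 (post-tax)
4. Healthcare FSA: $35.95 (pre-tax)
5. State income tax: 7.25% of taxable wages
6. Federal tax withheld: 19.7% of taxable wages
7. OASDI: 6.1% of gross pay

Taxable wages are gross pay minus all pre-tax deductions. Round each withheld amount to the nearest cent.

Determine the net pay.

403(b): $1588.04 × 0.0631 = $100.21
Healthcare FSA: $35.95
Pre-tax total = $100.21 + $35.95 = $136.16
Taxable wages = $1588.04 − $136.16 = $1451.88
Federal tax withheld: $1451.88 × 0.197 = $286.02
State income tax: $1451.88 × 0.0725 = $105.26
SDI: $1588.04 × 0.0115 = $18.26
OASDI: $1588.04 × 0.061 = $96.87
AD&D insurance premium: $58.76
Total deductions = $100.21 + $35.95 + $286.02 + $105.26 + $18.26 + $96.87 + $58.76 = $701.33
Net pay = $1588.04 − $701.33 = $886.71

$886.71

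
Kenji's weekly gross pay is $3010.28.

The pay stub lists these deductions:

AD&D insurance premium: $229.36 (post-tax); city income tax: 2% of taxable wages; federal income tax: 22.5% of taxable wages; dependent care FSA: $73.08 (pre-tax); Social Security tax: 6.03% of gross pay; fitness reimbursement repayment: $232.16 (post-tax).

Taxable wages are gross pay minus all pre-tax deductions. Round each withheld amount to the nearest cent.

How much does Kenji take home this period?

Dependent care FSA: $73.08
Taxable wages = $3010.28 − $73.08 = $2937.20
City income tax: $2937.20 × 0.02 = $58.74
Federal income tax: $2937.20 × 0.225 = $660.87
Social Security tax: $3010.28 × 0.0603 = $181.52
AD&D insurance premium: $229.36
Fitness reimbursement repayment: $232.16
Total deductions = $73.08 + $58.74 + $660.87 + $181.52 + $229.36 + $232.16 = $1435.73
Net pay = $3010.28 − $1435.73 = $1574.55

$1574.55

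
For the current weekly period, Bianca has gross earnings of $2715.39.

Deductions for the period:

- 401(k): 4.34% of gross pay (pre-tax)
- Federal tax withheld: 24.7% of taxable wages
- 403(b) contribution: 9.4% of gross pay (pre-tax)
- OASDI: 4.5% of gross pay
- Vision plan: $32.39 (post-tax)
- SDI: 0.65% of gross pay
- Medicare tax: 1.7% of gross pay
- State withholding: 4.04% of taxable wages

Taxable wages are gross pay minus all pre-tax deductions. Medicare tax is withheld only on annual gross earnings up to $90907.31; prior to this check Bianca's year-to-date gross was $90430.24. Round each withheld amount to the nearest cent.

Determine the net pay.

403(b) contribution: $2715.39 × 0.094 = $255.25
401(k): $2715.39 × 0.0434 = $117.85
Pre-tax total = $255.25 + $117.85 = $373.10
Taxable wages = $2715.39 − $373.10 = $2342.29
State withholding: $2342.29 × 0.0404 = $94.63
Federal tax withheld: $2342.29 × 0.247 = $578.55
OASDI: $2715.39 × 0.045 = $122.19
Medicare tax: only $90907.31 − $90430.24 = $477.07 of this check is subject → $477.07 × 0.017 = $8.11
SDI: $2715.39 × 0.0065 = $17.65
Vision plan: $32.39
Total deductions = $255.25 + $117.85 + $94.63 + $578.55 + $122.19 + $8.11 + $17.65 + $32.39 = $1226.62
Net pay = $2715.39 − $1226.62 = $1488.77

$1488.77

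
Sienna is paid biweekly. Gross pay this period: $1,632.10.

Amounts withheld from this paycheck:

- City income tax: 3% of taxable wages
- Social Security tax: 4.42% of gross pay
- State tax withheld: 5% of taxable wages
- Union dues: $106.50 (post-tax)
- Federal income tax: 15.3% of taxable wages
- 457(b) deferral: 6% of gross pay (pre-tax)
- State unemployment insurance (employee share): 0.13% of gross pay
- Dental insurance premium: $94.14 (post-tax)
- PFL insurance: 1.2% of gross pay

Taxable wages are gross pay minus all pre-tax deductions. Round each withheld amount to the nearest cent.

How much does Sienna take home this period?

457(b) deferral: $1,632.10 × 0.06 = $97.93
Taxable wages = $1,632.10 − $97.93 = $1,534.17
State tax withheld: $1,534.17 × 0.05 = $76.71
City income tax: $1,534.17 × 0.03 = $46.03
Federal income tax: $1,534.17 × 0.153 = $234.73
State unemployment insurance (employee share): $1,632.10 × 0.0013 = $2.12
PFL insurance: $1,632.10 × 0.012 = $19.59
Social Security tax: $1,632.10 × 0.0442 = $72.14
Union dues: $106.50
Dental insurance premium: $94.14
Total deductions = $97.93 + $76.71 + $46.03 + $234.73 + $2.12 + $19.59 + $72.14 + $106.50 + $94.14 = $749.89
Net pay = $1,632.10 − $749.89 = $882.21

$882.21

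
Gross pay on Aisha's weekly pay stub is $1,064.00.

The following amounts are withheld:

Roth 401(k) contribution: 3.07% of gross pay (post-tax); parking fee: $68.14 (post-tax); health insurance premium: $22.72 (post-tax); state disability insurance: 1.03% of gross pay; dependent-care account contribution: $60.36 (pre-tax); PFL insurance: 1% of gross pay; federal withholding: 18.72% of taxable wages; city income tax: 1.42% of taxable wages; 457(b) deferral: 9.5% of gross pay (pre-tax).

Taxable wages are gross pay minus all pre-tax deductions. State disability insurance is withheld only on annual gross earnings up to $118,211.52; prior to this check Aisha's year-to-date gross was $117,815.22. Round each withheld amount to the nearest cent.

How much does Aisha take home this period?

457(b) deferral: $1,064.00 × 0.095 = $101.08
Dependent-care account contribution: $60.36
Pre-tax total = $101.08 + $60.36 = $161.44
Taxable wages = $1,064.00 − $161.44 = $902.56
City income tax: $902.56 × 0.0142 = $12.82
Federal withholding: $902.56 × 0.1872 = $168.96
PFL insurance: $1,064.00 × 0.01 = $10.64
State disability insurance: only $118,211.52 − $117,815.22 = $396.30 of this check is subject → $396.30 × 0.0103 = $4.08
Roth 401(k) contribution: $1,064.00 × 0.0307 = $32.66
Parking fee: $68.14
Health insurance premium: $22.72
Total deductions = $101.08 + $60.36 + $12.82 + $168.96 + $10.64 + $4.08 + $32.66 + $68.14 + $22.72 = $481.46
Net pay = $1,064.00 − $481.46 = $582.54

$582.54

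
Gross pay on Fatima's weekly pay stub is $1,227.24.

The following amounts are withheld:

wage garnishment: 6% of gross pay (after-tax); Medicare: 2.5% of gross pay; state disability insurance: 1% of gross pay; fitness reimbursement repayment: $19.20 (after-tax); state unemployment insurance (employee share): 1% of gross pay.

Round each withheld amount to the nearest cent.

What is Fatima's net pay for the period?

State disability insurance: $1,227.24 × 0.01 = $12.27
Medicare: $1,227.24 × 0.025 = $30.68
State unemployment insurance (employee share): $1,227.24 × 0.01 = $12.27
Wage garnishment: $1,227.24 × 0.06 = $73.63
Fitness reimbursement repayment: $19.20
Total deductions = $12.27 + $30.68 + $12.27 + $73.63 + $19.20 = $148.05
Net pay = $1,227.24 − $148.05 = $1,079.19

$1,079.19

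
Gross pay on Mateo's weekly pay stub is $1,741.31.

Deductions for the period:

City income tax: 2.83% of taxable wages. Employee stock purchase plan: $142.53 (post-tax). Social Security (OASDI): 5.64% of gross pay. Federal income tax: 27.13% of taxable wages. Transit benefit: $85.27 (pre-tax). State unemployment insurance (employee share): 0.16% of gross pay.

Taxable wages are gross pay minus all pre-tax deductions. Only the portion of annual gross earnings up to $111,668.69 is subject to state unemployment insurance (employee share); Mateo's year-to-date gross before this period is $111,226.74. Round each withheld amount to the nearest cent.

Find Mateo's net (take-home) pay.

$918.44

Transit benefit: $85.27
Taxable wages = $1,741.31 − $85.27 = $1,656.04
Federal income tax: $1,656.04 × 0.2713 = $449.28
City income tax: $1,656.04 × 0.0283 = $46.87
State unemployment insurance (employee share): only $111,668.69 − $111,226.74 = $441.95 of this check is subject → $441.95 × 0.0016 = $0.71
Social Security (OASDI): $1,741.31 × 0.0564 = $98.21
Employee stock purchase plan: $142.53
Total deductions = $85.27 + $449.28 + $46.87 + $0.71 + $98.21 + $142.53 = $822.87
Net pay = $1,741.31 − $822.87 = $918.44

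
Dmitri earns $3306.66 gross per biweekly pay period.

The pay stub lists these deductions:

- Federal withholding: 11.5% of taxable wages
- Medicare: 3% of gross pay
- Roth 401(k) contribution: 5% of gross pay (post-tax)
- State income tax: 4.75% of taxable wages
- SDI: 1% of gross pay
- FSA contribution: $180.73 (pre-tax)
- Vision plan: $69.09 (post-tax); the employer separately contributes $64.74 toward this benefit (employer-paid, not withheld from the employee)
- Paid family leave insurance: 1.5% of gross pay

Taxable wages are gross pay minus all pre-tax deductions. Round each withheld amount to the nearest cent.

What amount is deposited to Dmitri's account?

$2201.68

FSA contribution: $180.73
Taxable wages = $3306.66 − $180.73 = $3125.93
Federal withholding: $3125.93 × 0.115 = $359.48
State income tax: $3125.93 × 0.0475 = $148.48
Paid family leave insurance: $3306.66 × 0.015 = $49.60
SDI: $3306.66 × 0.01 = $33.07
Medicare: $3306.66 × 0.03 = $99.20
Roth 401(k) contribution: $3306.66 × 0.05 = $165.33
Vision plan: $69.09
(Employer's $64.74 toward vision plan is not withheld from the employee.)
Total deductions = $180.73 + $359.48 + $148.48 + $49.60 + $33.07 + $99.20 + $165.33 + $69.09 = $1104.98
Net pay = $3306.66 − $1104.98 = $2201.68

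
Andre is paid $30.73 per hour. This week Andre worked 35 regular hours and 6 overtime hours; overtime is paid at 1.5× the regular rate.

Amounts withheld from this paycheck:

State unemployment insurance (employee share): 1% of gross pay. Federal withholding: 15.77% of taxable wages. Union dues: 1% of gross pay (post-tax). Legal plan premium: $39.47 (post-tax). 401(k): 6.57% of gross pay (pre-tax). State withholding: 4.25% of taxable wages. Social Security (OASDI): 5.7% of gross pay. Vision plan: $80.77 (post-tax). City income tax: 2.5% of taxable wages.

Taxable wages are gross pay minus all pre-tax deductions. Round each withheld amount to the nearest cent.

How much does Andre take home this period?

Regular pay: 35 × $30.73 = $1,075.55
Overtime pay: 6 × $30.73 × 1.5 = $276.57
Gross pay = $1,075.55 + $276.57 = $1,352.12
401(k): $1,352.12 × 0.0657 = $88.83
Taxable wages = $1,352.12 − $88.83 = $1,263.29
Federal withholding: $1,263.29 × 0.1577 = $199.22
State withholding: $1,263.29 × 0.0425 = $53.69
City income tax: $1,263.29 × 0.025 = $31.58
State unemployment insurance (employee share): $1,352.12 × 0.01 = $13.52
Social Security (OASDI): $1,352.12 × 0.057 = $77.07
Union dues: $1,352.12 × 0.01 = $13.52
Vision plan: $80.77
Legal plan premium: $39.47
Total deductions = $88.83 + $199.22 + $53.69 + $31.58 + $13.52 + $77.07 + $13.52 + $80.77 + $39.47 = $597.67
Net pay = $1,352.12 − $597.67 = $754.45

$754.45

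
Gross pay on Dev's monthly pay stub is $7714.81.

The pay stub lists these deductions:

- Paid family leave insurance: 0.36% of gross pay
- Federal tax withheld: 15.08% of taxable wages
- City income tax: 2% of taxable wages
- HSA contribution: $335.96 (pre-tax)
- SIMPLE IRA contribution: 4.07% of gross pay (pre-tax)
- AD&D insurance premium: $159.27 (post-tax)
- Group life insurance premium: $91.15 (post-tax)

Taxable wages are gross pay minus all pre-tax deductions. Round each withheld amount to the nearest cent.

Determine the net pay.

$5579.99

SIMPLE IRA contribution: $7714.81 × 0.0407 = $313.99
HSA contribution: $335.96
Pre-tax total = $313.99 + $335.96 = $649.95
Taxable wages = $7714.81 − $649.95 = $7064.86
Federal tax withheld: $7064.86 × 0.1508 = $1065.38
City income tax: $7064.86 × 0.02 = $141.30
Paid family leave insurance: $7714.81 × 0.0036 = $27.77
AD&D insurance premium: $159.27
Group life insurance premium: $91.15
Total deductions = $313.99 + $335.96 + $1065.38 + $141.30 + $27.77 + $159.27 + $91.15 = $2134.82
Net pay = $7714.81 − $2134.82 = $5579.99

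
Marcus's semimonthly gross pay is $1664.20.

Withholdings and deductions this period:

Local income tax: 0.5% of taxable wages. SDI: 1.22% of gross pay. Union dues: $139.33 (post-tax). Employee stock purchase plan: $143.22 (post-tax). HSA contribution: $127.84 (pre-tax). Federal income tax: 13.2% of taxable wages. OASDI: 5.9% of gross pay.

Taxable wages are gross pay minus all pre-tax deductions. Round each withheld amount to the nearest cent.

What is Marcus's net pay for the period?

HSA contribution: $127.84
Taxable wages = $1664.20 − $127.84 = $1536.36
Federal income tax: $1536.36 × 0.132 = $202.80
Local income tax: $1536.36 × 0.005 = $7.68
OASDI: $1664.20 × 0.059 = $98.19
SDI: $1664.20 × 0.0122 = $20.30
Union dues: $139.33
Employee stock purchase plan: $143.22
Total deductions = $127.84 + $202.80 + $7.68 + $98.19 + $20.30 + $139.33 + $143.22 = $739.36
Net pay = $1664.20 − $739.36 = $924.84

$924.84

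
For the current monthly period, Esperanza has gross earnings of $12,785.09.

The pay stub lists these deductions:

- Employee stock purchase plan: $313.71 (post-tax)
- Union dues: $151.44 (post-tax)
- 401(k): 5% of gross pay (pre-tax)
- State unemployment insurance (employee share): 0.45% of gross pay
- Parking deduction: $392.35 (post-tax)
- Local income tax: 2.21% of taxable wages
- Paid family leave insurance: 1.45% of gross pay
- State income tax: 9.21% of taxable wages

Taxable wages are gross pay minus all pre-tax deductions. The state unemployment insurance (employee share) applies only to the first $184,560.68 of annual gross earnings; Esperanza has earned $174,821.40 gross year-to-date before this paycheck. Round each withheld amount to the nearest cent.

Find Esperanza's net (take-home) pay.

$9,672.08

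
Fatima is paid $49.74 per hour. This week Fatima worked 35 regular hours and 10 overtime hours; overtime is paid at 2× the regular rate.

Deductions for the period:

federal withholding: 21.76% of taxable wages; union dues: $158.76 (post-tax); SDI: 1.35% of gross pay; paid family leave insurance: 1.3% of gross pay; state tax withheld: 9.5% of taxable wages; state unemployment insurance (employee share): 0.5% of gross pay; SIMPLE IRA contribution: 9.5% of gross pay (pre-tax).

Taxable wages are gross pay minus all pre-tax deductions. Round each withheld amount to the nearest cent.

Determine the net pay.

$1,456.94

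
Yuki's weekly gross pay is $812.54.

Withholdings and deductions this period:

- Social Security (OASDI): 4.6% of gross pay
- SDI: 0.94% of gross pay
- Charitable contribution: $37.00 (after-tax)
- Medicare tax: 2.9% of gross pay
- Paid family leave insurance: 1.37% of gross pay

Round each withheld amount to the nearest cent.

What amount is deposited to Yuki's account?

Medicare tax: $812.54 × 0.029 = $23.56
SDI: $812.54 × 0.0094 = $7.64
Paid family leave insurance: $812.54 × 0.0137 = $11.13
Social Security (OASDI): $812.54 × 0.046 = $37.38
Charitable contribution: $37.00
Total deductions = $23.56 + $7.64 + $11.13 + $37.38 + $37.00 = $116.71
Net pay = $812.54 − $116.71 = $695.83

$695.83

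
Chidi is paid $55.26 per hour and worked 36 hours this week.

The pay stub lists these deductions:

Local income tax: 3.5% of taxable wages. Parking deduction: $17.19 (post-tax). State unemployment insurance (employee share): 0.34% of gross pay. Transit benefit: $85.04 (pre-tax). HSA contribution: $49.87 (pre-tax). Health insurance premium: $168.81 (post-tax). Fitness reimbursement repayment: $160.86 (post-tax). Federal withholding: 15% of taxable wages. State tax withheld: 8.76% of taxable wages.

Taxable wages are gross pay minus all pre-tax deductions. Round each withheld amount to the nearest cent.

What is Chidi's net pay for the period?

$995.30

Gross pay: 36 × $55.26 = $1,989.36
Transit benefit: $85.04
HSA contribution: $49.87
Pre-tax total = $85.04 + $49.87 = $134.91
Taxable wages = $1,989.36 − $134.91 = $1,854.45
Federal withholding: $1,854.45 × 0.15 = $278.17
Local income tax: $1,854.45 × 0.035 = $64.91
State tax withheld: $1,854.45 × 0.0876 = $162.45
State unemployment insurance (employee share): $1,989.36 × 0.0034 = $6.76
Parking deduction: $17.19
Health insurance premium: $168.81
Fitness reimbursement repayment: $160.86
Total deductions = $85.04 + $49.87 + $278.17 + $64.91 + $162.45 + $6.76 + $17.19 + $168.81 + $160.86 = $994.06
Net pay = $1,989.36 − $994.06 = $995.30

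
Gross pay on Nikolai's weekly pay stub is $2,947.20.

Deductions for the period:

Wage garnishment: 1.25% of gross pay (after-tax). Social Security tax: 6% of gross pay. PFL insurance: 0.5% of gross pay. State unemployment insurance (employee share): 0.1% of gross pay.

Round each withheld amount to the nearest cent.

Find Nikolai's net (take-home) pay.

Social Security tax: $2,947.20 × 0.06 = $176.83
State unemployment insurance (employee share): $2,947.20 × 0.001 = $2.95
PFL insurance: $2,947.20 × 0.005 = $14.74
Wage garnishment: $2,947.20 × 0.0125 = $36.84
Total deductions = $176.83 + $2.95 + $14.74 + $36.84 = $231.36
Net pay = $2,947.20 − $231.36 = $2,715.84

$2,715.84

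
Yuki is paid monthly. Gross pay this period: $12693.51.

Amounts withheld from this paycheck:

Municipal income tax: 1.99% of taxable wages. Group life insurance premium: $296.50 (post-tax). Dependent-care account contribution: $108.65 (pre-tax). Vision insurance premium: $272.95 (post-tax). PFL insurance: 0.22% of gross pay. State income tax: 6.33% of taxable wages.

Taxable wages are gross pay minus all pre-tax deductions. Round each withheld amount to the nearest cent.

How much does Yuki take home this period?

$10940.42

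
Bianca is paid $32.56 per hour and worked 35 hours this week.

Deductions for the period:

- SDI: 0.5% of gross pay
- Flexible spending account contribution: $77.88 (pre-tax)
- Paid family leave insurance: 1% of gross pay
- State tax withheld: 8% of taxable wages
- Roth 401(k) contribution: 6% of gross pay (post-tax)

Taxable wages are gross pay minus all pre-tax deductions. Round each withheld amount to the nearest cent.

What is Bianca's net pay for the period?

$891.30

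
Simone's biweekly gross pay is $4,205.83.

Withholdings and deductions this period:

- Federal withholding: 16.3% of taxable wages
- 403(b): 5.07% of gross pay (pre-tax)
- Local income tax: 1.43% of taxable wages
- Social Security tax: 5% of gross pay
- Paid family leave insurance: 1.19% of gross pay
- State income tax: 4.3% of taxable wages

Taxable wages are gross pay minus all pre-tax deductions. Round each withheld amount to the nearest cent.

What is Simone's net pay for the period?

$2,852.69

403(b): $4,205.83 × 0.0507 = $213.24
Taxable wages = $4,205.83 − $213.24 = $3,992.59
Local income tax: $3,992.59 × 0.0143 = $57.09
Federal withholding: $3,992.59 × 0.163 = $650.79
State income tax: $3,992.59 × 0.043 = $171.68
Social Security tax: $4,205.83 × 0.05 = $210.29
Paid family leave insurance: $4,205.83 × 0.0119 = $50.05
Total deductions = $213.24 + $57.09 + $650.79 + $171.68 + $210.29 + $50.05 = $1,353.14
Net pay = $4,205.83 − $1,353.14 = $2,852.69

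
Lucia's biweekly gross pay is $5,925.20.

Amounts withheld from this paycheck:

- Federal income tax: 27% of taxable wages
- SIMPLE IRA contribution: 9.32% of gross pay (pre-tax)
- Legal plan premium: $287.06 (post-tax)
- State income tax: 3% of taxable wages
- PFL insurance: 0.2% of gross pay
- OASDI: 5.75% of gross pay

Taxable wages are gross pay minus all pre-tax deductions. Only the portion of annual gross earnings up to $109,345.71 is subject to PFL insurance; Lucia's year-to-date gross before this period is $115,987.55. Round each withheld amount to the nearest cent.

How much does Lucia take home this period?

$3,133.32

SIMPLE IRA contribution: $5,925.20 × 0.0932 = $552.23
Taxable wages = $5,925.20 − $552.23 = $5,372.97
Federal income tax: $5,372.97 × 0.27 = $1,450.70
State income tax: $5,372.97 × 0.03 = $161.19
PFL insurance: annual cap $109,345.71 already reached (YTD $115,987.55), so $0.00
OASDI: $5,925.20 × 0.0575 = $340.70
Legal plan premium: $287.06
Total deductions = $552.23 + $1,450.70 + $161.19 + $0.00 + $340.70 + $287.06 = $2,791.88
Net pay = $5,925.20 − $2,791.88 = $3,133.32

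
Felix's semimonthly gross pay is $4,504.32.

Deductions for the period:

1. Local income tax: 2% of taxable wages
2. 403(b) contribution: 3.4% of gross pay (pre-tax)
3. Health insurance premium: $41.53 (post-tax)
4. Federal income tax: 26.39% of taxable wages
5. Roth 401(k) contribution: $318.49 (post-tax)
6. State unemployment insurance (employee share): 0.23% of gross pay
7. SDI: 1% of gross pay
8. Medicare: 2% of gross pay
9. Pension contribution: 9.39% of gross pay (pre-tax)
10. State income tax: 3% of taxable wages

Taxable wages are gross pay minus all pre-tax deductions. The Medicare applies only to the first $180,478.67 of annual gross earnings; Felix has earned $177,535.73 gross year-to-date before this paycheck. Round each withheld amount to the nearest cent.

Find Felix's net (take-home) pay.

$2,220.87

403(b) contribution: $4,504.32 × 0.034 = $153.15
Pension contribution: $4,504.32 × 0.0939 = $422.96
Pre-tax total = $153.15 + $422.96 = $576.11
Taxable wages = $4,504.32 − $576.11 = $3,928.21
Local income tax: $3,928.21 × 0.02 = $78.56
Federal income tax: $3,928.21 × 0.2639 = $1,036.65
State income tax: $3,928.21 × 0.03 = $117.85
SDI: $4,504.32 × 0.01 = $45.04
State unemployment insurance (employee share): $4,504.32 × 0.0023 = $10.36
Medicare: only $180,478.67 − $177,535.73 = $2,942.94 of this check is subject → $2,942.94 × 0.02 = $58.86
Health insurance premium: $41.53
Roth 401(k) contribution: $318.49
Total deductions = $153.15 + $422.96 + $78.56 + $1,036.65 + $117.85 + $45.04 + $10.36 + $58.86 + $41.53 + $318.49 = $2,283.45
Net pay = $4,504.32 − $2,283.45 = $2,220.87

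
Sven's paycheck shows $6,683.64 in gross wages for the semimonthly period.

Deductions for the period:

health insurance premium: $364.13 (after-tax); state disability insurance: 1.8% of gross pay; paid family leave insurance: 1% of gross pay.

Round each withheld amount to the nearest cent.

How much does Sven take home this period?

State disability insurance: $6,683.64 × 0.018 = $120.31
Paid family leave insurance: $6,683.64 × 0.01 = $66.84
Health insurance premium: $364.13
Total deductions = $120.31 + $66.84 + $364.13 = $551.28
Net pay = $6,683.64 − $551.28 = $6,132.36

$6,132.36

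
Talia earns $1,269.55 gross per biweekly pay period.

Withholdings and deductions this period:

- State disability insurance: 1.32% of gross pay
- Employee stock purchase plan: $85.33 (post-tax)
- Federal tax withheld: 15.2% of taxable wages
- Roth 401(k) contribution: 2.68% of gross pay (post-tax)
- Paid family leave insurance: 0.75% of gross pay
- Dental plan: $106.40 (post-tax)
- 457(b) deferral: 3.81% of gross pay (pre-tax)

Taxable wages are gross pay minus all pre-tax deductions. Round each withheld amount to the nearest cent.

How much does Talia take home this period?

$783.53

457(b) deferral: $1,269.55 × 0.0381 = $48.37
Taxable wages = $1,269.55 − $48.37 = $1,221.18
Federal tax withheld: $1,221.18 × 0.152 = $185.62
State disability insurance: $1,269.55 × 0.0132 = $16.76
Paid family leave insurance: $1,269.55 × 0.0075 = $9.52
Employee stock purchase plan: $85.33
Dental plan: $106.40
Roth 401(k) contribution: $1,269.55 × 0.0268 = $34.02
Total deductions = $48.37 + $185.62 + $16.76 + $9.52 + $85.33 + $106.40 + $34.02 = $486.02
Net pay = $1,269.55 − $486.02 = $783.53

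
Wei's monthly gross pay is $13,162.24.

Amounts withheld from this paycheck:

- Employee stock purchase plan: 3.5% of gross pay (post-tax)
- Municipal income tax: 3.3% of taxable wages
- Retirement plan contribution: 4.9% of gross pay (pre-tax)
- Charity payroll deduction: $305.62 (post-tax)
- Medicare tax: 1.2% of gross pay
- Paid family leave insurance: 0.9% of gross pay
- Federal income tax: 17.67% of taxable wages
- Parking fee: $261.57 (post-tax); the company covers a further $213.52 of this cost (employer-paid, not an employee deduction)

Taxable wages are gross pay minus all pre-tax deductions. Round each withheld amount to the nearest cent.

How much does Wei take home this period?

Retirement plan contribution: $13,162.24 × 0.049 = $644.95
Taxable wages = $13,162.24 − $644.95 = $12,517.29
Federal income tax: $12,517.29 × 0.1767 = $2,211.81
Municipal income tax: $12,517.29 × 0.033 = $413.07
Medicare tax: $13,162.24 × 0.012 = $157.95
Paid family leave insurance: $13,162.24 × 0.009 = $118.46
Employee stock purchase plan: $13,162.24 × 0.035 = $460.68
Charity payroll deduction: $305.62
Parking fee: $261.57
(Employer's $213.52 toward parking fee is not withheld from the employee.)
Total deductions = $644.95 + $2,211.81 + $413.07 + $157.95 + $118.46 + $460.68 + $305.62 + $261.57 = $4,574.11
Net pay = $13,162.24 − $4,574.11 = $8,588.13

$8,588.13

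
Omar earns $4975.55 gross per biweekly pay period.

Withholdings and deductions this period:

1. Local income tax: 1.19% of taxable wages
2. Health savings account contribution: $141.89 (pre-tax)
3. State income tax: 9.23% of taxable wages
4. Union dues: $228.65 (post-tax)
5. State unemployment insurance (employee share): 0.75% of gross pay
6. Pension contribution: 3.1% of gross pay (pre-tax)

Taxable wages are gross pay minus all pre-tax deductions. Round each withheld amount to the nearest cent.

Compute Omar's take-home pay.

Pension contribution: $4975.55 × 0.031 = $154.24
Health savings account contribution: $141.89
Pre-tax total = $154.24 + $141.89 = $296.13
Taxable wages = $4975.55 − $296.13 = $4679.42
State income tax: $4679.42 × 0.0923 = $431.91
Local income tax: $4679.42 × 0.0119 = $55.69
State unemployment insurance (employee share): $4975.55 × 0.0075 = $37.32
Union dues: $228.65
Total deductions = $154.24 + $141.89 + $431.91 + $55.69 + $37.32 + $228.65 = $1049.70
Net pay = $4975.55 − $1049.70 = $3925.85

$3925.85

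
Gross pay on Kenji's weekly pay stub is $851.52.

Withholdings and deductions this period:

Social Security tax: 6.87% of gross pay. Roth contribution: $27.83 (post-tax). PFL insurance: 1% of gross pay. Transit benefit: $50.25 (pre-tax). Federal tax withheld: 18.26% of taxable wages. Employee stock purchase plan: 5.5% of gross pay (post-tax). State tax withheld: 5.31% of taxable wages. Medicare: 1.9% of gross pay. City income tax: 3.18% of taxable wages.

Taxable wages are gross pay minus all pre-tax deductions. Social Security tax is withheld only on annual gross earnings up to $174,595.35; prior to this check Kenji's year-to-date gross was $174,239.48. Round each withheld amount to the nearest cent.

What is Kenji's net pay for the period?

$463.12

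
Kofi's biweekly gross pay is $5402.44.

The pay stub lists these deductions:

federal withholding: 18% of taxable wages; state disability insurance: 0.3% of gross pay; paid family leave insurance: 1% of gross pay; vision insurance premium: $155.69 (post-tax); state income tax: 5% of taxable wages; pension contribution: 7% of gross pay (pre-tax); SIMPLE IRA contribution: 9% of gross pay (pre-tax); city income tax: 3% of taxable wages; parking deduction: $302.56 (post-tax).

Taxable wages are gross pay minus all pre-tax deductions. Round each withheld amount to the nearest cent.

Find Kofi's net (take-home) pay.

Pension contribution: $5402.44 × 0.07 = $378.17
SIMPLE IRA contribution: $5402.44 × 0.09 = $486.22
Pre-tax total = $378.17 + $486.22 = $864.39
Taxable wages = $5402.44 − $864.39 = $4538.05
City income tax: $4538.05 × 0.03 = $136.14
State income tax: $4538.05 × 0.05 = $226.90
Federal withholding: $4538.05 × 0.18 = $816.85
State disability insurance: $5402.44 × 0.003 = $16.21
Paid family leave insurance: $5402.44 × 0.01 = $54.02
Vision insurance premium: $155.69
Parking deduction: $302.56
Total deductions = $378.17 + $486.22 + $136.14 + $226.90 + $816.85 + $16.21 + $54.02 + $155.69 + $302.56 = $2572.76
Net pay = $5402.44 − $2572.76 = $2829.68

$2829.68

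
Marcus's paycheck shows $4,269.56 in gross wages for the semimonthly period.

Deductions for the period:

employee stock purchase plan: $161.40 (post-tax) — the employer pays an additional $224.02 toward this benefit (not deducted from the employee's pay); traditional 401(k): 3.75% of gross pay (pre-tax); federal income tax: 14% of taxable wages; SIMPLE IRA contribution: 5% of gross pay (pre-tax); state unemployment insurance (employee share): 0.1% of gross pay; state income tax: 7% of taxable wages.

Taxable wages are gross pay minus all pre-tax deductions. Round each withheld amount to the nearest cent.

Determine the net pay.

$2,912.14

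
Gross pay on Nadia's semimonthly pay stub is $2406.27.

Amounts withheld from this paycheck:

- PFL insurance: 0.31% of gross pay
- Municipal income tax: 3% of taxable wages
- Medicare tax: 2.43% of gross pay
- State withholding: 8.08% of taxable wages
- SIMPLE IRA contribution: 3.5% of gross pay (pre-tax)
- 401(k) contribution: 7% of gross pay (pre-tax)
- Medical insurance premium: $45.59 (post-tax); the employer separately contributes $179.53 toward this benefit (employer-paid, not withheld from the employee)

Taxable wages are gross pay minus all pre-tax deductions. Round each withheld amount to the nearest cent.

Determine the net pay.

$1803.47

SIMPLE IRA contribution: $2406.27 × 0.035 = $84.22
401(k) contribution: $2406.27 × 0.07 = $168.44
Pre-tax total = $84.22 + $168.44 = $252.66
Taxable wages = $2406.27 − $252.66 = $2153.61
State withholding: $2153.61 × 0.0808 = $174.01
Municipal income tax: $2153.61 × 0.03 = $64.61
Medicare tax: $2406.27 × 0.0243 = $58.47
PFL insurance: $2406.27 × 0.0031 = $7.46
Medical insurance premium: $45.59
(Employer's $179.53 toward medical insurance premium is not withheld from the employee.)
Total deductions = $84.22 + $168.44 + $174.01 + $64.61 + $58.47 + $7.46 + $45.59 = $602.80
Net pay = $2406.27 − $602.80 = $1803.47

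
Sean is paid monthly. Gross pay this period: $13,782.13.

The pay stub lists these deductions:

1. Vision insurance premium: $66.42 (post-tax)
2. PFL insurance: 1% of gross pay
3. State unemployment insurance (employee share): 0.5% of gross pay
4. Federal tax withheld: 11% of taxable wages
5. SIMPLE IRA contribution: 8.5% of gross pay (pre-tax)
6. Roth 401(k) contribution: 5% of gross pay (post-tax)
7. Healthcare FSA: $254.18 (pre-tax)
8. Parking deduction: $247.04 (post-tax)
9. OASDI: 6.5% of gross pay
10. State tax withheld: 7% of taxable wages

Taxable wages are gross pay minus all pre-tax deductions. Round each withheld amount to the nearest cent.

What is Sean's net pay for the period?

Healthcare FSA: $254.18
SIMPLE IRA contribution: $13,782.13 × 0.085 = $1,171.48
Pre-tax total = $254.18 + $1,171.48 = $1,425.66
Taxable wages = $13,782.13 − $1,425.66 = $12,356.47
Federal tax withheld: $12,356.47 × 0.11 = $1,359.21
State tax withheld: $12,356.47 × 0.07 = $864.95
OASDI: $13,782.13 × 0.065 = $895.84
State unemployment insurance (employee share): $13,782.13 × 0.005 = $68.91
PFL insurance: $13,782.13 × 0.01 = $137.82
Parking deduction: $247.04
Vision insurance premium: $66.42
Roth 401(k) contribution: $13,782.13 × 0.05 = $689.11
Total deductions = $254.18 + $1,171.48 + $1,359.21 + $864.95 + $895.84 + $68.91 + $137.82 + $247.04 + $66.42 + $689.11 = $5,754.96
Net pay = $13,782.13 − $5,754.96 = $8,027.17

$8,027.17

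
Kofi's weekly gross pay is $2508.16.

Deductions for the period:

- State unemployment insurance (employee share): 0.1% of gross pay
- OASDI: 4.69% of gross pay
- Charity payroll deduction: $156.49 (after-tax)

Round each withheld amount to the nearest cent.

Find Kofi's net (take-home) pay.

$2231.53

OASDI: $2508.16 × 0.0469 = $117.63
State unemployment insurance (employee share): $2508.16 × 0.001 = $2.51
Charity payroll deduction: $156.49
Total deductions = $117.63 + $2.51 + $156.49 = $276.63
Net pay = $2508.16 − $276.63 = $2231.53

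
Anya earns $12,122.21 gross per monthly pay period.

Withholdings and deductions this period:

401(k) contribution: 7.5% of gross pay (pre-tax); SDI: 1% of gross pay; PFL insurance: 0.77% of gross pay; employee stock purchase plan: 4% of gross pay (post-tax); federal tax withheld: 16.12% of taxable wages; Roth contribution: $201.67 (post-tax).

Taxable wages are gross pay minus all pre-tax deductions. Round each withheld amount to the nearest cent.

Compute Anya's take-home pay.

401(k) contribution: $12,122.21 × 0.075 = $909.17
Taxable wages = $12,122.21 − $909.17 = $11,213.04
Federal tax withheld: $11,213.04 × 0.1612 = $1,807.54
PFL insurance: $12,122.21 × 0.0077 = $93.34
SDI: $12,122.21 × 0.01 = $121.22
Roth contribution: $201.67
Employee stock purchase plan: $12,122.21 × 0.04 = $484.89
Total deductions = $909.17 + $1,807.54 + $93.34 + $121.22 + $201.67 + $484.89 = $3,617.83
Net pay = $12,122.21 − $3,617.83 = $8,504.38

$8,504.38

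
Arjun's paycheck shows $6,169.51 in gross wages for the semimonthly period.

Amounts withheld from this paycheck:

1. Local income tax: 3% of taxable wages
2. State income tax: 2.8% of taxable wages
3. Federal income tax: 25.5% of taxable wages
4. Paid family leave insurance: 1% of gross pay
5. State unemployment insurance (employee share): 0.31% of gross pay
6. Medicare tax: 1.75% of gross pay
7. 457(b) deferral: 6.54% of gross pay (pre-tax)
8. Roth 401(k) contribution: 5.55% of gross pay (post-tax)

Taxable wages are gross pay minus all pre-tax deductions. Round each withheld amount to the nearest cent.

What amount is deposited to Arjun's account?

$3,430.04

457(b) deferral: $6,169.51 × 0.0654 = $403.49
Taxable wages = $6,169.51 − $403.49 = $5,766.02
Federal income tax: $5,766.02 × 0.255 = $1,470.34
Local income tax: $5,766.02 × 0.03 = $172.98
State income tax: $5,766.02 × 0.028 = $161.45
Medicare tax: $6,169.51 × 0.0175 = $107.97
Paid family leave insurance: $6,169.51 × 0.01 = $61.70
State unemployment insurance (employee share): $6,169.51 × 0.0031 = $19.13
Roth 401(k) contribution: $6,169.51 × 0.0555 = $342.41
Total deductions = $403.49 + $1,470.34 + $172.98 + $161.45 + $107.97 + $61.70 + $19.13 + $342.41 = $2,739.47
Net pay = $6,169.51 − $2,739.47 = $3,430.04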